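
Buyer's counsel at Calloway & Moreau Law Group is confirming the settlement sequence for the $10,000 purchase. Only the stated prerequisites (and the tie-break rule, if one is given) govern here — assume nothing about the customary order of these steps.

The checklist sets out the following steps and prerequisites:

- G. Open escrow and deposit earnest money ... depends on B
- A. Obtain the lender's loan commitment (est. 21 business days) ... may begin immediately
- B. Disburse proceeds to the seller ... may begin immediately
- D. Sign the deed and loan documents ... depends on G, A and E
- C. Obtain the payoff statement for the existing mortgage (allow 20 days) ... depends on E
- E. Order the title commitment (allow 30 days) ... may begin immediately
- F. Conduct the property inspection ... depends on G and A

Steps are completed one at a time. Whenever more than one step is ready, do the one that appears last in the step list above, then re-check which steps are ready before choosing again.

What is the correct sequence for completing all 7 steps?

Nothing is required for E, B and A. E is listed later → E first.
C now also ready, so the ready set is {C, B, A}; C is listed later → C.
Now B and A have their prerequisites met. B is listed later, so B next.
A and G are both available; A is listed later → A.
Next only G has its prerequisites met → G.
F and D are both available; F is listed later → F.
D needed E, A and G, now all done → D.

E → C → B → A → G → F → D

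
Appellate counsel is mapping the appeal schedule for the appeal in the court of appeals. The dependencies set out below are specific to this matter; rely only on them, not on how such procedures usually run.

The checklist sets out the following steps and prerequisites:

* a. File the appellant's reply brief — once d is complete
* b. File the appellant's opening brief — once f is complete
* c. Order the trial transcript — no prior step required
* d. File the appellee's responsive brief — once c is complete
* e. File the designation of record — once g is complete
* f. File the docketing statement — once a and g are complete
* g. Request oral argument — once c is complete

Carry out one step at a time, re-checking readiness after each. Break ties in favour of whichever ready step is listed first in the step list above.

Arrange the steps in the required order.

c, d, a, g, e, f, b

c is the only step with nothing outstanding, so it goes first.
Ready: d and g. d is listed earlier → d.
Ready: a and g. a is listed earlier → a.
g needed c, now all done → g.
Now e and f have their prerequisites met. e is listed earlier, so e next.
f is the only step now ready → f.
b is the only step now ready → b.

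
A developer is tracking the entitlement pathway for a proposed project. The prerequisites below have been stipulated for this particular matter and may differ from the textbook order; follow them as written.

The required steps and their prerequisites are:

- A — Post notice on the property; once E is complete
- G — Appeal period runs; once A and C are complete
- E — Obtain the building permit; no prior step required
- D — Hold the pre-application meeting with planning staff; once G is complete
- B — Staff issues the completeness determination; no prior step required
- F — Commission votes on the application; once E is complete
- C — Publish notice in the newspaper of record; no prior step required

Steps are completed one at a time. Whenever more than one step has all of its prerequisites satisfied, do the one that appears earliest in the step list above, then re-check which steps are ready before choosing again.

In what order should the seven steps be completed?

E, B and C have no prerequisites; E is listed earlier, so E is first.
A, B, F and C are all available; A is listed earlier → A.
Ready: B, F and C. B is listed earlier → B.
Ready: F and C. F is listed earlier → F.
That leaves C as the only ready step → C.
G needed A and C, now all done → G.
D needed G, now all done → D.

E → A → B → F → C → G → D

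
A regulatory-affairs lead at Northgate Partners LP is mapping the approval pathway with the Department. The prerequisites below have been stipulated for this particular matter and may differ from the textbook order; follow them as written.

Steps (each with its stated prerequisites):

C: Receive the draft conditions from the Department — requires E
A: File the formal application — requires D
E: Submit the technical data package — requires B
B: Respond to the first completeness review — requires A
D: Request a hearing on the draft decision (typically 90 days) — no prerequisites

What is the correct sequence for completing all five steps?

D, A, B, E, C

Only D has no prerequisites, so it is first.
Next only A has its prerequisites met → A.
That leaves B as the only ready step → B.
Next only E has its prerequisites met → E.
C needed E, now all done → C.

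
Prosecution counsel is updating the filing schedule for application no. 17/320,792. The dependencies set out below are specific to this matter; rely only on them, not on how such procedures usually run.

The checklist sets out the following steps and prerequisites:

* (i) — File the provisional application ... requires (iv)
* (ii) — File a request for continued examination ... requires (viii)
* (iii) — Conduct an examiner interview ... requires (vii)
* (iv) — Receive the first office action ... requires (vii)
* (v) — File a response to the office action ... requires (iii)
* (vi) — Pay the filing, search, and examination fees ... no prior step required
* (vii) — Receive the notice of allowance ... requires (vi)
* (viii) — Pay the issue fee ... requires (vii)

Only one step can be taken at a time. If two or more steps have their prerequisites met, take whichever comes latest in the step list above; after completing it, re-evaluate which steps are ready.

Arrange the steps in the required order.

(vi) → (vii) → (viii) → (iv) → (iii) → (v) → (ii) → (i)

(vi) has no prerequisites → (vi) first.
(vii) is the only step now ready → (vii).
Now (viii), (iv) and (iii) have their prerequisites met. (viii) is listed later, so (viii) next.
(ii) now also ready, so the ready set is {(iv), (iii), (ii)}; (iv) is listed later → (iv).
(i) now also ready, so the ready set is {(iii), (ii), (i)}; (iii) is listed later → (iii).
Now (v), (ii) and (i) have their prerequisites met. (v) is listed later, so (v) next.
Ready: (ii) and (i). (ii) is listed later → (ii).
That leaves (i) as the only ready step → (i).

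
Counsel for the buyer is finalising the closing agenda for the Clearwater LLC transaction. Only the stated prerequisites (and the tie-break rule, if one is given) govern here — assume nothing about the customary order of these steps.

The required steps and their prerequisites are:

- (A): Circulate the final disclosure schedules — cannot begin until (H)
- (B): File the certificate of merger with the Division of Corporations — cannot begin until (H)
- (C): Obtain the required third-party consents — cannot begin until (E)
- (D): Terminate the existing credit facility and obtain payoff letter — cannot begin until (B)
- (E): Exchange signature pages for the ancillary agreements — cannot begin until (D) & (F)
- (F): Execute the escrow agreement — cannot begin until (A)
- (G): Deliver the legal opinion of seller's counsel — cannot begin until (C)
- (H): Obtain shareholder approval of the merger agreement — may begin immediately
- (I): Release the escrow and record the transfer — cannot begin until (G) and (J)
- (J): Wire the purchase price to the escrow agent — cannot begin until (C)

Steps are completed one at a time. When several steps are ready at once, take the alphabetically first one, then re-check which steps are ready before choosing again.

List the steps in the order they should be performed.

(H) (A) (B) (D) (F) (E) (C) (G) (J) (I)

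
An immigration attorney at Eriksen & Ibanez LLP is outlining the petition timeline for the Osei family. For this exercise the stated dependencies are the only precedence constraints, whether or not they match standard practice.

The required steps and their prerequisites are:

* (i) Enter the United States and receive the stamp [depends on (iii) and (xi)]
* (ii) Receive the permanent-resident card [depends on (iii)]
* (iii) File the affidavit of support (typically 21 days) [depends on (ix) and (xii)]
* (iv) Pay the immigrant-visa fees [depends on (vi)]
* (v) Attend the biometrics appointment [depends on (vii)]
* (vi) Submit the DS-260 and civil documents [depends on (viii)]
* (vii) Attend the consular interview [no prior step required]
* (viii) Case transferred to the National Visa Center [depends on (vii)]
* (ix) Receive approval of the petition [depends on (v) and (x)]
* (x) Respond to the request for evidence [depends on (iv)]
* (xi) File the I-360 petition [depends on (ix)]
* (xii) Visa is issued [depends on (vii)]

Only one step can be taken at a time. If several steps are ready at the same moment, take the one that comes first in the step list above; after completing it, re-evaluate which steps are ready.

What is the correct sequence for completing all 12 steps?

(vii) → (v) → (viii) → (vi) → (iv) → (x) → (ix) → (xi) → (xii) → (iii) → (i) → (ii)

(vii) has no prerequisites → (vii) first.
(v), (viii) and (xii) are all available; (v) is listed earlier → (v).
Now (viii) and (xii) have their prerequisites met. (viii) is listed earlier, so (viii) next.
(vi) and (xii) are both available; (vi) is listed earlier → (vi).
Ready: (iv) and (xii). (iv) is listed earlier → (iv).
(x) now also ready, so the ready set is {(x), (xii)}; (x) is listed earlier → (x).
Now (ix) and (xii) have their prerequisites met. (ix) is listed earlier, so (ix) next.
(xi) now also ready, so the ready set is {(xi), (xii)}; (xi) is listed earlier → (xi).
That leaves (xii) as the only ready step → (xii).
(iii) is the only step now ready → (iii).
Ready: (i) and (ii). (i) is listed earlier → (i).
That leaves (ii) as the only ready step → (ii).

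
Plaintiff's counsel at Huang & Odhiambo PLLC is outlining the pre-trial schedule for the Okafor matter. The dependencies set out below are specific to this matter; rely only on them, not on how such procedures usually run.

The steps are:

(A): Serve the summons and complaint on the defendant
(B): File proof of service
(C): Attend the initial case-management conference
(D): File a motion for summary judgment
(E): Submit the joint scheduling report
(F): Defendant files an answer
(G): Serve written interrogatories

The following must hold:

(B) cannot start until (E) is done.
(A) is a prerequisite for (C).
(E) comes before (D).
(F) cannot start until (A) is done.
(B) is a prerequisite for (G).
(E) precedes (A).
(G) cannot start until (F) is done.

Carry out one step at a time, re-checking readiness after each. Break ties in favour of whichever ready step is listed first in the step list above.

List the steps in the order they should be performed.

(E) (A) (B) (C) (D) (F) (G)

Only (E) has no prerequisites, so it is first.
(A), (B) and (D) are all available; (A) is listed earlier → (A).
Ready: (B), (C), (D) and (F). (B) is listed earlier → (B).
Ready: (C), (D) and (F). (C) is listed earlier → (C).
Ready: (D) and (F). (D) is listed earlier → (D).
(F) needed (A), now all done → (F).
(G) needed (B) and (F), now all done → (G).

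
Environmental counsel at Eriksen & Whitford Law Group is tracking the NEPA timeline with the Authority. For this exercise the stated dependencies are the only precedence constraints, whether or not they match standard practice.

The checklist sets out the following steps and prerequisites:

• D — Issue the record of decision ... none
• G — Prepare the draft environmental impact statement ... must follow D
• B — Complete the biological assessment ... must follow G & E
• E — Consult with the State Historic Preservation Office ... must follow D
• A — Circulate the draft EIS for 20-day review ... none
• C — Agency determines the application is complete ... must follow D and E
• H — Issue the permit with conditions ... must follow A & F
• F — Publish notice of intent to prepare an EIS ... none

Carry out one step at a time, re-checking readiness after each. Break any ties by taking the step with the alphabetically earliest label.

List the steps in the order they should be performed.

Nothing is required for A, D and F. A has the earlier label → A first.
Now D and F have their prerequisites met. D has the earlier label, so D next.
E and G now also ready, so the ready set is {E, F, G}; E has the earlier label → E.
Ready: C, F and G. C has the earlier label → C.
Now F and G have their prerequisites met. F has the earlier label, so F next.
H now also ready, so the ready set is {G, H}; G has the earlier label → G.
B and H are both available; B has the earlier label → B.
That leaves H as the only ready step → H.

A, D, E, C, F, G, B, H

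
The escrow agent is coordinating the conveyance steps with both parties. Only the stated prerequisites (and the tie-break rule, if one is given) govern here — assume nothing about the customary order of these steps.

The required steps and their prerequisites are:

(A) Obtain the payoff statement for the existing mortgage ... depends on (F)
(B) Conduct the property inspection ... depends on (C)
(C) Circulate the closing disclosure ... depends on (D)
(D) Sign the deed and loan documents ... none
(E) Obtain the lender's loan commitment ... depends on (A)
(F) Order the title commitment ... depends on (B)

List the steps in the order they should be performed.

(D), (C), (B), (F), (A), (E)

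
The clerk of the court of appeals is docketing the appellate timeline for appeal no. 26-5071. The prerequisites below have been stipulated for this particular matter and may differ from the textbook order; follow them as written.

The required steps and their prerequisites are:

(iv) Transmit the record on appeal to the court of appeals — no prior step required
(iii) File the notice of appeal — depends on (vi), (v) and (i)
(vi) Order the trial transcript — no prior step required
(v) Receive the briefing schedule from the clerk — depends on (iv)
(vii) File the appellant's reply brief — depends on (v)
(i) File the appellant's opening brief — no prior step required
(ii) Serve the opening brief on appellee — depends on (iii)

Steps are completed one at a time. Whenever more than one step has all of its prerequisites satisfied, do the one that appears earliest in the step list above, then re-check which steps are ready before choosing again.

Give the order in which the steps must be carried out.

(iv) → (vi) → (v) → (vii) → (i) → (iii) → (ii)

Nothing is required for (iv), (vi) and (i). (iv) is listed earlier → (iv) first.
Now (vi), (v) and (i) have their prerequisites met. (vi) is listed earlier, so (vi) next.
(v) and (i) are both available; (v) is listed earlier → (v).
Now (vii) and (i) have their prerequisites met. (vii) is listed earlier, so (vii) next.
(i) is the only step now ready → (i).
That leaves (iii) as the only ready step → (iii).
Next only (ii) has its prerequisites met → (ii).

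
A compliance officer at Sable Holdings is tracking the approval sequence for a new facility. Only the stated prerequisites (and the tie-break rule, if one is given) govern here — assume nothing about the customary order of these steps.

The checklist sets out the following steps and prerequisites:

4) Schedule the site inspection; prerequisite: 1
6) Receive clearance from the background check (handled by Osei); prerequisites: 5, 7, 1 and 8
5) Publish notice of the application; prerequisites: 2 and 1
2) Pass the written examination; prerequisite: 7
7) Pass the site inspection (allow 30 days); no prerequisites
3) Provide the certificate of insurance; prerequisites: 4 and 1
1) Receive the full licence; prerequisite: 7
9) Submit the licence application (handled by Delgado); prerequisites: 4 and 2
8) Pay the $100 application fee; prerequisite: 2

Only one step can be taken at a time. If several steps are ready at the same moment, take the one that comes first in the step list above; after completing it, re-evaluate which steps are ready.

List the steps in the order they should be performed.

7 has no prerequisites → 7 first.
Ready: 2 and 1. 2 is listed earlier → 2.
Ready: 1 and 8. 1 is listed earlier → 1.
4, 5 and 8 are all available; 4 is listed earlier → 4.
3 and 9 now also ready, so the ready set is {5, 3, 9, 8}; 5 is listed earlier → 5.
Now 3, 9 and 8 have their prerequisites met. 3 is listed earlier, so 3 next.
Now 9 and 8 have their prerequisites met. 9 is listed earlier, so 9 next.
8 needed 2, now all done → 8.
6 is the only step now ready → 6.

7, 2, 1, 4, 5, 3, 9, 8, 6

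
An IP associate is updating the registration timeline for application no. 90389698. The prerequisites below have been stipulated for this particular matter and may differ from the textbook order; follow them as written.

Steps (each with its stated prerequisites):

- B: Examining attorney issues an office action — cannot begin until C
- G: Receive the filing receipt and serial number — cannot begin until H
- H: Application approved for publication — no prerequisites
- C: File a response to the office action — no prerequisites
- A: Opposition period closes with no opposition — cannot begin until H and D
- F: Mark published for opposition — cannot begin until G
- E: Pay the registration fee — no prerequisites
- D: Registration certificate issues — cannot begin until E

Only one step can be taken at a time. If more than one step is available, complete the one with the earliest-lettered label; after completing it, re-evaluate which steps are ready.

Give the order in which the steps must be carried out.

C, E and H have no prerequisites; C has the earlier label, so C is first.
B now also ready, so the ready set is {B, E, H}; B has the earlier label → B.
E and H are both available; E has the earlier label → E.
Now D and H have their prerequisites met. D has the earlier label, so D next.
H is the only step now ready → H.
Now A and G have their prerequisites met. A has the earlier label, so A next.
G is the only step now ready → G.
F is the only step now ready → F.

C → B → E → D → H → A → G → F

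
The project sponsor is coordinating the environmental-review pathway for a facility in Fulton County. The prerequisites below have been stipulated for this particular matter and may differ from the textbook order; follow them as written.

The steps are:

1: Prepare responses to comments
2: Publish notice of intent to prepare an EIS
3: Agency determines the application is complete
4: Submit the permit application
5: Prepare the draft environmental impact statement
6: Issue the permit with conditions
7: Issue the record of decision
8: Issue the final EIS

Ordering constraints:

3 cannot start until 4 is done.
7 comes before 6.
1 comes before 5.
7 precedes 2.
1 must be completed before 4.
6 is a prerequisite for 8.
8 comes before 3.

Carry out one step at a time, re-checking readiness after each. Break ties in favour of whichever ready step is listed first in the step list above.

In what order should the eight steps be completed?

1 4 5 7 2 6 8 3

Nothing is required for 1 and 7. 1 is listed earlier → 1 first.
4 and 5 now also ready, so the ready set is {4, 5, 7}; 4 is listed earlier → 4.
Ready: 5 and 7. 5 is listed earlier → 5.
7 is the only step now ready → 7.
Ready: 2 and 6. 2 is listed earlier → 2.
6 needed 7, now all done → 6.
Next only 8 has its prerequisites met → 8.
Next only 3 has its prerequisites met → 3.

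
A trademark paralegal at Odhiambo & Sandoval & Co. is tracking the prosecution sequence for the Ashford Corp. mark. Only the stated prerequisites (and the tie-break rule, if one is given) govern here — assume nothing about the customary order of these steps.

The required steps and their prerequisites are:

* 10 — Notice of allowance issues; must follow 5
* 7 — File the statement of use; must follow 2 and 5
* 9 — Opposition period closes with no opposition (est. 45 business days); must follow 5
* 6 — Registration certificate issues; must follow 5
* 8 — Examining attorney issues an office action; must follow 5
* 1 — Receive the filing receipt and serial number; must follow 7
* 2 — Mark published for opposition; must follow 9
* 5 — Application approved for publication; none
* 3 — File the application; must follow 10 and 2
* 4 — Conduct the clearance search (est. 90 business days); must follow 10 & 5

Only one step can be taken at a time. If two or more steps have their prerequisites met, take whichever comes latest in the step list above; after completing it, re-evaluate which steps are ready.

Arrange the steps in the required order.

Only 5 has no prerequisites, so it is first.
Now 8, 6, 9 and 10 have their prerequisites met. 8 is listed later, so 8 next.
Now 6, 9 and 10 have their prerequisites met. 6 is listed later, so 6 next.
9 and 10 are both available; 9 is listed later → 9.
2 now also ready, so the ready set is {2, 10}; 2 is listed later → 2.
Now 7 and 10 have their prerequisites met. 7 is listed later, so 7 next.
Now 1 and 10 have their prerequisites met. 1 is listed later, so 1 next.
Next only 10 has its prerequisites met → 10.
Now 4 and 3 have their prerequisites met. 4 is listed later, so 4 next.
That leaves 3 as the only ready step → 3.

5, 8, 6, 9, 2, 7, 1, 10, 4, 3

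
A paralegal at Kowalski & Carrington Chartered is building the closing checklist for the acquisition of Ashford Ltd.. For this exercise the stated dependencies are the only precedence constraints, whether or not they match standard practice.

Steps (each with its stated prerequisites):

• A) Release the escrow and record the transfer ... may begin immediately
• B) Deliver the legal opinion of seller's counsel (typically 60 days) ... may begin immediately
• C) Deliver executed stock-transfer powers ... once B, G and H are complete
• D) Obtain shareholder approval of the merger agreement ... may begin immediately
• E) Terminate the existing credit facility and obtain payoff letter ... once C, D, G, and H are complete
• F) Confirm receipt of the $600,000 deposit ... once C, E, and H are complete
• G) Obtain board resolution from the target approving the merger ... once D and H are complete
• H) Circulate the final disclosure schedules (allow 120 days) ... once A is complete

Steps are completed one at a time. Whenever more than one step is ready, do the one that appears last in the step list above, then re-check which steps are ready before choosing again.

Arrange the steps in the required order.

D, B and A have no prerequisites; D is listed later, so D is first.
Now B and A have their prerequisites met. B is listed later, so B next.
Next only A has its prerequisites met → A.
H needed A, now all done → H.
Next only G has its prerequisites met → G.
That leaves C as the only ready step → C.
Next only E has its prerequisites met → E.
F needed H, E and C, now all done → F.

D, B, A, H, G, C, E, F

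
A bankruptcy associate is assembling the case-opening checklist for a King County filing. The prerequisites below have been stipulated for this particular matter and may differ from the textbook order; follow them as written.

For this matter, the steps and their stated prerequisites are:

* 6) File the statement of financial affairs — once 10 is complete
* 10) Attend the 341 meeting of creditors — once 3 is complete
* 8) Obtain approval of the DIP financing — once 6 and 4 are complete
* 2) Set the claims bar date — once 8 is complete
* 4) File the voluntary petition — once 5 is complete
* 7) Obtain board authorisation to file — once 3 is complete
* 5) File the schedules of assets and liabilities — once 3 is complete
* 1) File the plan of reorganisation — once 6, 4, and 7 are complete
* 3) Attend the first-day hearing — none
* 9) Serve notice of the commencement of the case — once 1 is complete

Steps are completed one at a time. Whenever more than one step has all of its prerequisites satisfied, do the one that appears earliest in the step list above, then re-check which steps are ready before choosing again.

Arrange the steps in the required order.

3 is the only step with nothing outstanding, so it goes first.
10, 7 and 5 are all available; 10 is listed earlier → 10.
Now 6, 7 and 5 have their prerequisites met. 6 is listed earlier, so 6 next.
Now 7 and 5 have their prerequisites met. 7 is listed earlier, so 7 next.
5 needed 3, now all done → 5.
4 is the only step now ready → 4.
Now 8 and 1 have their prerequisites met. 8 is listed earlier, so 8 next.
2 and 1 are both available; 2 is listed earlier → 2.
1 needed 6, 4 and 7, now all done → 1.
9 is the only step now ready → 9.

3 10 6 7 5 4 8 2 1 9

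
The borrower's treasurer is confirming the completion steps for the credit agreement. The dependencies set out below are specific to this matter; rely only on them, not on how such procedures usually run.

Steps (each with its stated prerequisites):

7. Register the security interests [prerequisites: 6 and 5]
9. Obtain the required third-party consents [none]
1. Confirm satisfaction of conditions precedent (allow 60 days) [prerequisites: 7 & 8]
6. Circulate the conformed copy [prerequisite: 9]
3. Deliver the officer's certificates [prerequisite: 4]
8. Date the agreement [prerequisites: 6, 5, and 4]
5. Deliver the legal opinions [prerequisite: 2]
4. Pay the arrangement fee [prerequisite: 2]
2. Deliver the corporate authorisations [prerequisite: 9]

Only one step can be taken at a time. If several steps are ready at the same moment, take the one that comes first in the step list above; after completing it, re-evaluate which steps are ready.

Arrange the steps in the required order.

9 has no prerequisites → 9 first.
Now 6 and 2 have their prerequisites met. 6 is listed earlier, so 6 next.
2 needed 9, now all done → 2.
Now 5 and 4 have their prerequisites met. 5 is listed earlier, so 5 next.
7 now also ready, so the ready set is {7, 4}; 7 is listed earlier → 7.
Next only 4 has its prerequisites met → 4.
Now 3 and 8 have their prerequisites met. 3 is listed earlier, so 3 next.
Next only 8 has its prerequisites met → 8.
1 needed 7 and 8, now all done → 1.

9, 6, 2, 5, 7, 4, 3, 8, 1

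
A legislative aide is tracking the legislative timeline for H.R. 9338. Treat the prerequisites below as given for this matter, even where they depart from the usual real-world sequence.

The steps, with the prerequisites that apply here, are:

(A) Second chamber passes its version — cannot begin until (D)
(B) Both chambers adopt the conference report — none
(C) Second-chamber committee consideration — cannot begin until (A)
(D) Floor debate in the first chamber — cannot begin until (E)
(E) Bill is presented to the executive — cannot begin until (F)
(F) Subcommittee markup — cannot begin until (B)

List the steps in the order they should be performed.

(B) is the only step with nothing outstanding, so it goes first.
(F) needed (B), now all done → (F).
(E) needed (F), now all done → (E).
(D) needed (E), now all done → (D).
Next only (A) has its prerequisites met → (A).
(C) is the only step now ready → (C).

(B), (F), (E), (D), (A), (C)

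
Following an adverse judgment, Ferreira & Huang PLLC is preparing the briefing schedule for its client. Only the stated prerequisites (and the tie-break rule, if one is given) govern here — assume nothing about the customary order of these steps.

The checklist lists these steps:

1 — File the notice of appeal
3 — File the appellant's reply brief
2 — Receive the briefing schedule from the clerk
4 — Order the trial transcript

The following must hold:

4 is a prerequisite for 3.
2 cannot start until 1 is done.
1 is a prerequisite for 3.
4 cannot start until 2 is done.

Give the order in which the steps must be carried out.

1, 2, 4, 3

1 has no prerequisites → 1 first.
2 is the only step now ready → 2.
Next only 4 has its prerequisites met → 4.
Next only 3 has its prerequisites met → 3.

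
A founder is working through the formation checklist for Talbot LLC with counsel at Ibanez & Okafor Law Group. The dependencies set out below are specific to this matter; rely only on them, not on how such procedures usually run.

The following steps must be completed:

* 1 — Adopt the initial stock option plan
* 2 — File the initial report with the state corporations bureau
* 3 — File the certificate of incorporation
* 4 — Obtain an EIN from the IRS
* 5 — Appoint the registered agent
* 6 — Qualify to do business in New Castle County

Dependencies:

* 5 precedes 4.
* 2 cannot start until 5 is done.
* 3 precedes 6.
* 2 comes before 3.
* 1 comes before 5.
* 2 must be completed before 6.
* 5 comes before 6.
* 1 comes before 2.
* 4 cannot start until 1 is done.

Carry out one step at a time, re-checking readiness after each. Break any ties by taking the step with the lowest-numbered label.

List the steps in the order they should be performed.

1 → 5 → 2 → 3 → 4 → 6

1 has no prerequisites → 1 first.
That leaves 5 as the only ready step → 5.
2 and 4 are both available; 2 has the earlier label → 2.
Now 3 and 4 have their prerequisites met. 3 has the earlier label, so 3 next.
Now 4 and 6 have their prerequisites met. 4 has the earlier label, so 4 next.
6 needed 2, 3 and 5, now all done → 6.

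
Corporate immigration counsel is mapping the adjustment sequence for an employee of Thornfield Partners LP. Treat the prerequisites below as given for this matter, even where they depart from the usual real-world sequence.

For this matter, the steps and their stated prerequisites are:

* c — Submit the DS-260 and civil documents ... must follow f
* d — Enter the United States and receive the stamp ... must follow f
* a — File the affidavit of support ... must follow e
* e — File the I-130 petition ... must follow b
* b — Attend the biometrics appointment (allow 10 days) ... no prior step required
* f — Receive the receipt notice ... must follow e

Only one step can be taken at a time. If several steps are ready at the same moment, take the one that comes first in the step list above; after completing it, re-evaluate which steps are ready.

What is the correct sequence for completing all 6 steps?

b is the only step with nothing outstanding, so it goes first.
e needed b, now all done → e.
a and f are both available; a is listed earlier → a.
f is the only step now ready → f.
Now c and d have their prerequisites met. c is listed earlier, so c next.
Next only d has its prerequisites met → d.

b → e → a → f → c → d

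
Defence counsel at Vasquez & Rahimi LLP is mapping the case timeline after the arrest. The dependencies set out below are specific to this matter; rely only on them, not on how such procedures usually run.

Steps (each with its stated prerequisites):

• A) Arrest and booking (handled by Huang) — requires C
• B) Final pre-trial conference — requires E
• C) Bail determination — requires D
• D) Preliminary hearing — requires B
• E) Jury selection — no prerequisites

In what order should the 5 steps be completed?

E, B, D, C, A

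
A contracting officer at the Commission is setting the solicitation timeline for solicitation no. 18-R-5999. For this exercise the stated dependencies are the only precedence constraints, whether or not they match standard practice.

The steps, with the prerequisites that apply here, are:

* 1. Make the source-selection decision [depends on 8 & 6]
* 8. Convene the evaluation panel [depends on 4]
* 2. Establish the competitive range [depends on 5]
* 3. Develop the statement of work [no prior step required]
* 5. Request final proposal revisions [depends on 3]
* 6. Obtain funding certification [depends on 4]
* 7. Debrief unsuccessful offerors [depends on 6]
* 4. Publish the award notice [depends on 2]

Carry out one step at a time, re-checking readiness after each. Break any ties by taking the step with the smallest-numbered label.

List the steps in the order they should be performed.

3, 5, 2, 4, 6, 7, 8, 1

Only 3 has no prerequisites, so it is first.
That leaves 5 as the only ready step → 5.
Next only 2 has its prerequisites met → 2.
That leaves 4 as the only ready step → 4.
Ready: 6 and 8. 6 has the earlier label → 6.
7 now also ready, so the ready set is {7, 8}; 7 has the earlier label → 7.
8 needed 4, now all done → 8.
1 is the only step now ready → 1.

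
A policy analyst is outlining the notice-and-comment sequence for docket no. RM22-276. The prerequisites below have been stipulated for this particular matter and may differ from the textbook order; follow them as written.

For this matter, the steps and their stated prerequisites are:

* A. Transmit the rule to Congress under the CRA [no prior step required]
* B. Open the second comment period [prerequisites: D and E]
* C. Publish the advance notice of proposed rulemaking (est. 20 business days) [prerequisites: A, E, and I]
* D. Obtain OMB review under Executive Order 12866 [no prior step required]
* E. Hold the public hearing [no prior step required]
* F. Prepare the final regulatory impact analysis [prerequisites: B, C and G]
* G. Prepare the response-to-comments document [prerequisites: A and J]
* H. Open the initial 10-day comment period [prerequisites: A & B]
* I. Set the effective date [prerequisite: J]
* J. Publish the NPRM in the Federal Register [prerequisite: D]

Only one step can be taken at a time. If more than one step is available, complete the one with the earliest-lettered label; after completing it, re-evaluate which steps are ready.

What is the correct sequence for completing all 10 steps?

A, D, E, B, H, J, G, I, C, F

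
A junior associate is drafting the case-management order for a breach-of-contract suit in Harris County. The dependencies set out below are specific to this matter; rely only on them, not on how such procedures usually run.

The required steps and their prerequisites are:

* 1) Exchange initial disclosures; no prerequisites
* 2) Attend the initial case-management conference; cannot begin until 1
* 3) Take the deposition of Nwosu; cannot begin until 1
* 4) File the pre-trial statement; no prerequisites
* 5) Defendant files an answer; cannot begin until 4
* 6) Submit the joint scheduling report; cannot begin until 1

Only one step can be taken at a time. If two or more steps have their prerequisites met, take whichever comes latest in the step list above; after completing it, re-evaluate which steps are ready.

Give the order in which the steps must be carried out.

4, 5, 1, 6, 3, 2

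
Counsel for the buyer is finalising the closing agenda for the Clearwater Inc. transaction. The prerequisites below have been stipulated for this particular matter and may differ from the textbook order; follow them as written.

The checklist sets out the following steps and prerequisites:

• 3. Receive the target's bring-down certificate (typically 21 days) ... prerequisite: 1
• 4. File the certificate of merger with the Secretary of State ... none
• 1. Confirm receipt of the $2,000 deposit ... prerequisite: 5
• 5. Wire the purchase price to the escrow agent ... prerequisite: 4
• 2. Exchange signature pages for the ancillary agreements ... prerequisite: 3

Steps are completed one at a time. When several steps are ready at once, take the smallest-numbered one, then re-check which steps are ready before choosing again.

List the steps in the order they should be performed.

Only 4 has no prerequisites, so it is first.
5 needed 4, now all done → 5.
Next only 1 has its prerequisites met → 1.
3 needed 1, now all done → 3.
Next only 2 has its prerequisites met → 2.

4 5 1 3 2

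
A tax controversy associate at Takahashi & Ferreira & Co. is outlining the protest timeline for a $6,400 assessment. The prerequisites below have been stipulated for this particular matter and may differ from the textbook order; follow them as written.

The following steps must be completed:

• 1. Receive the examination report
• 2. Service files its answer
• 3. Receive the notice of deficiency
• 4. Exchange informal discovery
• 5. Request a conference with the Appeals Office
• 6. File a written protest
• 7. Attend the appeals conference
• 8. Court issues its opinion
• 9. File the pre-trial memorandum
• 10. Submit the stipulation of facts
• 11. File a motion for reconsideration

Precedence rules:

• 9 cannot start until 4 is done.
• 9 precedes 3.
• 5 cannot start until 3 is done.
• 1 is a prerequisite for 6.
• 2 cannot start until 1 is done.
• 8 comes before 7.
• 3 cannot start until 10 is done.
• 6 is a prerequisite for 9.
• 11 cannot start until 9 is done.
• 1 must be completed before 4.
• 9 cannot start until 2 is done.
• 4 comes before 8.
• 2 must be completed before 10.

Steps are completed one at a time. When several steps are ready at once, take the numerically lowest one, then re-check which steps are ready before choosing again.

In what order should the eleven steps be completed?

1 has no prerequisites → 1 first.
2, 4 and 6 are all available; 2 has the earlier label → 2.
10 now also ready, so the ready set is {4, 6, 10}; 4 has the earlier label → 4.
8 now also ready, so the ready set is {6, 8, 10}; 6 has the earlier label → 6.
Now 8, 9 and 10 have their prerequisites met. 8 has the earlier label, so 8 next.
7 now also ready, so the ready set is {7, 9, 10}; 7 has the earlier label → 7.
Now 9 and 10 have their prerequisites met. 9 has the earlier label, so 9 next.
Now 10 and 11 have their prerequisites met. 10 has the earlier label, so 10 next.
3 now also ready, so the ready set is {3, 11}; 3 has the earlier label → 3.
5 now also ready, so the ready set is {5, 11}; 5 has the earlier label → 5.
11 needed 9, now all done → 11.

1, 2, 4, 6, 8, 7, 9, 10, 3, 5, 11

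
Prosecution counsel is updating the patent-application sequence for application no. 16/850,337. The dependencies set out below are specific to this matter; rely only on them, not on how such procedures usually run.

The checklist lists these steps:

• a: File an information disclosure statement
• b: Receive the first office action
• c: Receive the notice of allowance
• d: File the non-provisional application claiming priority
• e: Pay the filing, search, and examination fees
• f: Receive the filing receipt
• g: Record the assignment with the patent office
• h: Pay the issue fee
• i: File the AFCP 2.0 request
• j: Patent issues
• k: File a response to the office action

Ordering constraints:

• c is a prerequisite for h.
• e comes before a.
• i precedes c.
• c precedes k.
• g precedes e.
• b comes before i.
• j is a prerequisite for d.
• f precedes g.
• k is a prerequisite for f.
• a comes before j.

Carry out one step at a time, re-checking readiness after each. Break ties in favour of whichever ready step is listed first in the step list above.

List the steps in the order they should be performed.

b has no prerequisites → b first.
That leaves i as the only ready step → i.
Next only c has its prerequisites met → c.
Ready: h and k. h is listed earlier → h.
That leaves k as the only ready step → k.
f needed k, now all done → f.
g needed f, now all done → g.
That leaves e as the only ready step → e.
a needed e, now all done → a.
j is the only step now ready → j.
That leaves d as the only ready step → d.

b, i, c, h, k, f, g, e, a, j, d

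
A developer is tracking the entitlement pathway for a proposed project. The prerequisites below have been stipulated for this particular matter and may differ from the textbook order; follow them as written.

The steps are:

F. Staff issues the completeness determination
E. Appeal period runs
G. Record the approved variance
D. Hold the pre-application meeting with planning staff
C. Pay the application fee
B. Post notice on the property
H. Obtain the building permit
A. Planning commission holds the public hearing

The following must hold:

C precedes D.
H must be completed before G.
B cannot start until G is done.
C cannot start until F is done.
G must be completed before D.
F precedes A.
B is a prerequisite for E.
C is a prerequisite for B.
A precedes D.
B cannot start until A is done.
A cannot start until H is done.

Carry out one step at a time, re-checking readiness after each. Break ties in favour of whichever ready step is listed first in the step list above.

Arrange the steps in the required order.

F → C → H → G → A → D → B → E

Nothing is required for F and H. F is listed earlier → F first.
Ready: C and H. C is listed earlier → C.
That leaves H as the only ready step → H.
Ready: G and A. G is listed earlier → G.
Next only A has its prerequisites met → A.
Now D and B have their prerequisites met. D is listed earlier, so D next.
B is the only step now ready → B.
E is the only step now ready → E.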